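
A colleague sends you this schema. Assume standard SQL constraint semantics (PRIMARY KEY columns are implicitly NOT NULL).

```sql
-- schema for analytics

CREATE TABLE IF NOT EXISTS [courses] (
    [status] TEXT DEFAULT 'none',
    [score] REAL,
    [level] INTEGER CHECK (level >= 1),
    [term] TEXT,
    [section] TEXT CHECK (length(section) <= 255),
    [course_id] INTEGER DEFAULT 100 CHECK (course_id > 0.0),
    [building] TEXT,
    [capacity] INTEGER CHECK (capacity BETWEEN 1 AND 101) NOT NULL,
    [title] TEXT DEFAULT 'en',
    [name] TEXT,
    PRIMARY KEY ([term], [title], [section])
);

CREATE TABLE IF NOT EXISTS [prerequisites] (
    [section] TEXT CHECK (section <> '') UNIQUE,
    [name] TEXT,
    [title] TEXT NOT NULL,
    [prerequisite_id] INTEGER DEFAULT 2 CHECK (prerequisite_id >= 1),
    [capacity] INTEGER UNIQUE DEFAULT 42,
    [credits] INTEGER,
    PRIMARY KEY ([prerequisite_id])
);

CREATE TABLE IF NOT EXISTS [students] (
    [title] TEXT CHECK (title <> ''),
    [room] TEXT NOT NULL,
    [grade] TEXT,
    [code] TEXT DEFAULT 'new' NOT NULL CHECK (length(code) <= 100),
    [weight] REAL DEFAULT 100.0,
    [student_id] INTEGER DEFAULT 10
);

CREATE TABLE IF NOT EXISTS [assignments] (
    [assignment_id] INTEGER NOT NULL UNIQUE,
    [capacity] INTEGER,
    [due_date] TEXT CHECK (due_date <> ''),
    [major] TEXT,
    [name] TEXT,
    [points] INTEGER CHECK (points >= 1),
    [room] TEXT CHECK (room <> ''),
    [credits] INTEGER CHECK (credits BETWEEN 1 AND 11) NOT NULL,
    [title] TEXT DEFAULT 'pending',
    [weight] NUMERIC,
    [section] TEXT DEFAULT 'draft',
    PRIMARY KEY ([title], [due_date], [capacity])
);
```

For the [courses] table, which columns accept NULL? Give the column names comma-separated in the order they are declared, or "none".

- status: DEFAULT only fills an omitted column; an explicit NULL is still allowed → nullable.
- score: no NOT NULL constraint applies → nullable.
- level: CHECK does not forbid NULL (a CHECK constraint passes when its expression is NULL) → nullable.
- term: part of the PRIMARY KEY, which implies NOT NULL → not nullable.
- section: part of the PRIMARY KEY, which implies NOT NULL → not nullable.
- course_id: CHECK does not forbid NULL (a CHECK constraint passes when its expression is NULL) → nullable.
- building: no NOT NULL constraint applies → nullable.
- capacity: declared NOT NULL → not nullable.
- title: part of the PRIMARY KEY, which implies NOT NULL → not nullable.
- name: no NOT NULL constraint applies → nullable.

status, score, level, course_id, building, name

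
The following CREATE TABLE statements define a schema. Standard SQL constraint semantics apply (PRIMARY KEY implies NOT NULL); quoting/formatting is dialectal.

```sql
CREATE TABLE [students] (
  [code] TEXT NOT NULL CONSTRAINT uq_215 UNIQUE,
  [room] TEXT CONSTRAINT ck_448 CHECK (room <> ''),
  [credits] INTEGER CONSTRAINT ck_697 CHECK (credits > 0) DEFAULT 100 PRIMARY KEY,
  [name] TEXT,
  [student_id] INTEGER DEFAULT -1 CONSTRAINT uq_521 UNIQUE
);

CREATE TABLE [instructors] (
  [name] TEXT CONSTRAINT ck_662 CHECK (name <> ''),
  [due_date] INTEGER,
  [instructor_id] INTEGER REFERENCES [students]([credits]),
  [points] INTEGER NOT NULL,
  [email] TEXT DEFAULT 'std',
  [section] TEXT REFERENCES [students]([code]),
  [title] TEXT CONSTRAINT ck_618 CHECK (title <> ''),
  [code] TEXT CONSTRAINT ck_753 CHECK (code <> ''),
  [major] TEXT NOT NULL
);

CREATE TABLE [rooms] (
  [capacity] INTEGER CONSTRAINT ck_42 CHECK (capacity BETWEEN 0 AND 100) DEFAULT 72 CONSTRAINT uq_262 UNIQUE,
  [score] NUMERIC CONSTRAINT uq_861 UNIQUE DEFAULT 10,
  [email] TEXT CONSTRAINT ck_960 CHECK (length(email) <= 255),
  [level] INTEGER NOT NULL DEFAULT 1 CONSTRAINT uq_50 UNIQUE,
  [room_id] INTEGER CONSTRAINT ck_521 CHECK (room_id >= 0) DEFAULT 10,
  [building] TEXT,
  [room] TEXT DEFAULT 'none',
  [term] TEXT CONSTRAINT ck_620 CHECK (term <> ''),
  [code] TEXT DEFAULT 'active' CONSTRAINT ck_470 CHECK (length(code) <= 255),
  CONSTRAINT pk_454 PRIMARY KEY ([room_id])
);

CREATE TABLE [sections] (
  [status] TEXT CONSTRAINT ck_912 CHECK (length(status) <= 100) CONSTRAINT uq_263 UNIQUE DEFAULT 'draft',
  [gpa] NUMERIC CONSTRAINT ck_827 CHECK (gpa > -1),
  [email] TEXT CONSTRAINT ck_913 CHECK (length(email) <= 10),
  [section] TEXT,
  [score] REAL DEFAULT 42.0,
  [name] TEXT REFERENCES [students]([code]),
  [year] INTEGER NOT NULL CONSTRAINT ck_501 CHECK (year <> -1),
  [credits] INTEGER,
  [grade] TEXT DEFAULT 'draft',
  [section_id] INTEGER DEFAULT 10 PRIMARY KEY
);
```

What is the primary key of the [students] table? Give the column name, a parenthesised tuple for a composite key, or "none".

credits is declared PRIMARY KEY inline on the column.

credits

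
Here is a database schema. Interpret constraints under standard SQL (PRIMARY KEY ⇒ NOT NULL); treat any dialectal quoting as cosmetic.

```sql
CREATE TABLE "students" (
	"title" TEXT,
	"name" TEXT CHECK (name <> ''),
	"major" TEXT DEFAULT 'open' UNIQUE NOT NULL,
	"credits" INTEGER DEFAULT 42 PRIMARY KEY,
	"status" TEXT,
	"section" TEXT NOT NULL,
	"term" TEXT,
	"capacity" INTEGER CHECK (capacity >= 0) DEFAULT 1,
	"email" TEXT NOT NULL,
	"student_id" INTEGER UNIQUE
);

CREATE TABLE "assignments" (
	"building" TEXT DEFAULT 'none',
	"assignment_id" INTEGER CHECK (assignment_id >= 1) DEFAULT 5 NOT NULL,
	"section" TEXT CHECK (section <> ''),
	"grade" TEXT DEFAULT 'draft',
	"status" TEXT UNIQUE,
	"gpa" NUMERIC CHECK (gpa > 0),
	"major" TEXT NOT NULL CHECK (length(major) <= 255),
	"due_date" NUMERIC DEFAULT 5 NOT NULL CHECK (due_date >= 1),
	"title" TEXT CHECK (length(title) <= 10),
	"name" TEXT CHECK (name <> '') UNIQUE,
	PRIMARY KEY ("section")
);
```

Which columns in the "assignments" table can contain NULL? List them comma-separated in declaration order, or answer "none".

building, grade, status, gpa, title, name

- building: DEFAULT only fills an omitted column; an explicit NULL is still allowed → nullable.
- assignment_id: declared NOT NULL → not nullable.
- section: part of the PRIMARY KEY, which implies NOT NULL → not nullable.
- grade: DEFAULT only fills an omitted column; an explicit NULL is still allowed → nullable.
- status: UNIQUE does not imply NOT NULL → nullable.
- gpa: CHECK does not forbid NULL (a CHECK constraint passes when its expression is NULL) → nullable.
- major: declared NOT NULL → not nullable.
- due_date: declared NOT NULL → not nullable.
- title: CHECK does not forbid NULL (a CHECK constraint passes when its expression is NULL) → nullable.
- name: CHECK does not forbid NULL (a CHECK constraint passes when its expression is NULL) → nullable.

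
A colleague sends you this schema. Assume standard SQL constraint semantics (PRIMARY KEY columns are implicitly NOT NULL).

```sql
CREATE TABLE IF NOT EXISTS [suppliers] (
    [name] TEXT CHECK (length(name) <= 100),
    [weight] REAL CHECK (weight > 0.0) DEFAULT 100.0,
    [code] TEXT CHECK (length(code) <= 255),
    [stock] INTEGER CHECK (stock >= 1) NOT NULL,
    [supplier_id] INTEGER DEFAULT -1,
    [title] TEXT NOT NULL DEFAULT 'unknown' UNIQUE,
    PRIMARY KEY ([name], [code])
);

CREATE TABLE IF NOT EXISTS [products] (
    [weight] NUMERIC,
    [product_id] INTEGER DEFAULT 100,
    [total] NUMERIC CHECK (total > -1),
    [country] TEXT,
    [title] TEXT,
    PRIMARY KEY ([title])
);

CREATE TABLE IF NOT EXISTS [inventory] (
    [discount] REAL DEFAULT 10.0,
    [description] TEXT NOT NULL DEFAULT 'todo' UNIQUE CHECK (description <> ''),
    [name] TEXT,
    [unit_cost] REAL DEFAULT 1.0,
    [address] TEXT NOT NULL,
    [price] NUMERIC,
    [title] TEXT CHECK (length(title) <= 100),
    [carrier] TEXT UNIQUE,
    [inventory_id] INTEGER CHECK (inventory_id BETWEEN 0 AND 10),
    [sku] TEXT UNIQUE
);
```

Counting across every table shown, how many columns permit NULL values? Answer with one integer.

suppliers: 2 nullable (weight, supplier_id — PK (name, code) and explicit NOT NULL columns excluded).
products: 4 nullable (weight, product_id, total, country — PK (title) and explicit NOT NULL columns excluded).
inventory: 8 nullable (discount, name, unit_cost, price, title, carrier, inventory_id, sku — PK none and explicit NOT NULL columns excluded).
Total: 2 + 4 + 8 = 14.

14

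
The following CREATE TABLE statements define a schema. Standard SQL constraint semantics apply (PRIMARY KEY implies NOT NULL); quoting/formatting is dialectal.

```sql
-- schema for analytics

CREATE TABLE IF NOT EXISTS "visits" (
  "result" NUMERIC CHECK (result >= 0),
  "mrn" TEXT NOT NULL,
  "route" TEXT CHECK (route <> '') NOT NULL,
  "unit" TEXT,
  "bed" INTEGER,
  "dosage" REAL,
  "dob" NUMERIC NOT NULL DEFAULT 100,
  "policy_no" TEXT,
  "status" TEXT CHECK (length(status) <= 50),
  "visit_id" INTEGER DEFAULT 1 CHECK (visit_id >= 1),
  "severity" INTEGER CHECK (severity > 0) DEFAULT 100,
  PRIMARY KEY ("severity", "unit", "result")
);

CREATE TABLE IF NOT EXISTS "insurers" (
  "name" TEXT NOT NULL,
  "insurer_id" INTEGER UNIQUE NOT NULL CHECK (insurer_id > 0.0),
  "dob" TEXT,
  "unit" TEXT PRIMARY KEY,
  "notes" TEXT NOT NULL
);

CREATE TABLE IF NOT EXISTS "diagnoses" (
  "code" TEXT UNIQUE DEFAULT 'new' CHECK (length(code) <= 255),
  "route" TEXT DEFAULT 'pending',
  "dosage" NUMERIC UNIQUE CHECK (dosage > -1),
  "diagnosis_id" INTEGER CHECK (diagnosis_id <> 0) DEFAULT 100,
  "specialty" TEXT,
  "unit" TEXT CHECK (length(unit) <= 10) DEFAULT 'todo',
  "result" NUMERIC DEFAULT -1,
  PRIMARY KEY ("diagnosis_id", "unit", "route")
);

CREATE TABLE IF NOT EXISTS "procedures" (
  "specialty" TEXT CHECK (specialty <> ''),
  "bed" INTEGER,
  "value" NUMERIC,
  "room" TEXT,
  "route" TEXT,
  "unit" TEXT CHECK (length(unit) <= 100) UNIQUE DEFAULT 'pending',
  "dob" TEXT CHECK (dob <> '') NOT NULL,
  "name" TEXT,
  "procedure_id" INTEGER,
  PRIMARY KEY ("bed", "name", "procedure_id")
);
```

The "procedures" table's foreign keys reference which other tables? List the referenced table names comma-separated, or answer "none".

No column in procedures has a REFERENCES clause.

none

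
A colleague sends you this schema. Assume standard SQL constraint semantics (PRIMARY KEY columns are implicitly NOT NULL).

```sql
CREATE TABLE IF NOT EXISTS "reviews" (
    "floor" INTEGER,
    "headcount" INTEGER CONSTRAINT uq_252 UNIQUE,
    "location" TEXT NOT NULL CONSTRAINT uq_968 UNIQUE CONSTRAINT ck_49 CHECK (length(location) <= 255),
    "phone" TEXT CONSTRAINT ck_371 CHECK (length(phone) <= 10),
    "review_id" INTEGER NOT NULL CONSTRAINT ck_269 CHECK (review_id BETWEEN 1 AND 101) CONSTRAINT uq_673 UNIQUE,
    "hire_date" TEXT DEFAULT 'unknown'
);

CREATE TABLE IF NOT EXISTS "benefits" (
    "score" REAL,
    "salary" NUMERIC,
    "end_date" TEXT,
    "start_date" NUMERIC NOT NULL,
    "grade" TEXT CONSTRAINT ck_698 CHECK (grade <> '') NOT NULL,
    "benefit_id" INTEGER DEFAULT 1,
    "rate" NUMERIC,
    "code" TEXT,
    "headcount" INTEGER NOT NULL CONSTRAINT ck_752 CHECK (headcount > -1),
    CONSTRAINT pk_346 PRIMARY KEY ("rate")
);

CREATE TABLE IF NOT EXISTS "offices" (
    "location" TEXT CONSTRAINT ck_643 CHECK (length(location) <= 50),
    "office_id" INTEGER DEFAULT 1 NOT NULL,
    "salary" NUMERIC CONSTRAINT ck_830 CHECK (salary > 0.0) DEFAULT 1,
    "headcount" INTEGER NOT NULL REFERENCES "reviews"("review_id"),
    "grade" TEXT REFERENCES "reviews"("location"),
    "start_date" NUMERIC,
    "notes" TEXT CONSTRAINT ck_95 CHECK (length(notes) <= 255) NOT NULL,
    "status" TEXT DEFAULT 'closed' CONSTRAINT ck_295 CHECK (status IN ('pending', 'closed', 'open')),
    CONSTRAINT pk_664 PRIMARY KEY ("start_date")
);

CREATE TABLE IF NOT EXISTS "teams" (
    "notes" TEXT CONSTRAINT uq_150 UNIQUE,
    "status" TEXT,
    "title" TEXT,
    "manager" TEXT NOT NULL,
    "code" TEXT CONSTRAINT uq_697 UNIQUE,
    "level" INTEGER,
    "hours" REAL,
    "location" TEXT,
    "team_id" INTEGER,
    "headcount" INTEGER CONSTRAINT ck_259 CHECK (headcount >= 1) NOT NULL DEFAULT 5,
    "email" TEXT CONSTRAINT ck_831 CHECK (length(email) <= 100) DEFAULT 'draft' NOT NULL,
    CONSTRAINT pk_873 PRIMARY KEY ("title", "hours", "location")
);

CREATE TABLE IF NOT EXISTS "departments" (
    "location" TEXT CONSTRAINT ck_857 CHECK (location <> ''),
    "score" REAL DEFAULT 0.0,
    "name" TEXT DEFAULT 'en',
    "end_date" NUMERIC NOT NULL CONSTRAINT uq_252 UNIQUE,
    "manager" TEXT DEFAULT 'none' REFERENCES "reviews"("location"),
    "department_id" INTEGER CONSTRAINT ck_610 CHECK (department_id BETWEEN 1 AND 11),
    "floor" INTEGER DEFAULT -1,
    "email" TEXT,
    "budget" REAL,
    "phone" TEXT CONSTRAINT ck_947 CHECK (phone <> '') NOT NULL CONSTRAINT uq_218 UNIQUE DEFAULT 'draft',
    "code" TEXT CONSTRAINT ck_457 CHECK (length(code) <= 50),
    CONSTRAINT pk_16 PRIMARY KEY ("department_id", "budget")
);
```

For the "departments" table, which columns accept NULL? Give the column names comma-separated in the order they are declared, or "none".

- location: CHECK does not forbid NULL (a CHECK constraint passes when its expression is NULL) → nullable.
- score: DEFAULT only fills an omitted column; an explicit NULL is still allowed → nullable.
- name: DEFAULT only fills an omitted column; an explicit NULL is still allowed → nullable.
- end_date: declared NOT NULL → not nullable.
- manager: a foreign key column may be NULL unless separately constrained → nullable.
- department_id: part of the PRIMARY KEY, which implies NOT NULL → not nullable.
- floor: DEFAULT only fills an omitted column; an explicit NULL is still allowed → nullable.
- email: no NOT NULL constraint applies → nullable.
- budget: part of the PRIMARY KEY, which implies NOT NULL → not nullable.
- phone: declared NOT NULL → not nullable.
- code: CHECK does not forbid NULL (a CHECK constraint passes when its expression is NULL) → nullable.

location, score, name, manager, floor, email, code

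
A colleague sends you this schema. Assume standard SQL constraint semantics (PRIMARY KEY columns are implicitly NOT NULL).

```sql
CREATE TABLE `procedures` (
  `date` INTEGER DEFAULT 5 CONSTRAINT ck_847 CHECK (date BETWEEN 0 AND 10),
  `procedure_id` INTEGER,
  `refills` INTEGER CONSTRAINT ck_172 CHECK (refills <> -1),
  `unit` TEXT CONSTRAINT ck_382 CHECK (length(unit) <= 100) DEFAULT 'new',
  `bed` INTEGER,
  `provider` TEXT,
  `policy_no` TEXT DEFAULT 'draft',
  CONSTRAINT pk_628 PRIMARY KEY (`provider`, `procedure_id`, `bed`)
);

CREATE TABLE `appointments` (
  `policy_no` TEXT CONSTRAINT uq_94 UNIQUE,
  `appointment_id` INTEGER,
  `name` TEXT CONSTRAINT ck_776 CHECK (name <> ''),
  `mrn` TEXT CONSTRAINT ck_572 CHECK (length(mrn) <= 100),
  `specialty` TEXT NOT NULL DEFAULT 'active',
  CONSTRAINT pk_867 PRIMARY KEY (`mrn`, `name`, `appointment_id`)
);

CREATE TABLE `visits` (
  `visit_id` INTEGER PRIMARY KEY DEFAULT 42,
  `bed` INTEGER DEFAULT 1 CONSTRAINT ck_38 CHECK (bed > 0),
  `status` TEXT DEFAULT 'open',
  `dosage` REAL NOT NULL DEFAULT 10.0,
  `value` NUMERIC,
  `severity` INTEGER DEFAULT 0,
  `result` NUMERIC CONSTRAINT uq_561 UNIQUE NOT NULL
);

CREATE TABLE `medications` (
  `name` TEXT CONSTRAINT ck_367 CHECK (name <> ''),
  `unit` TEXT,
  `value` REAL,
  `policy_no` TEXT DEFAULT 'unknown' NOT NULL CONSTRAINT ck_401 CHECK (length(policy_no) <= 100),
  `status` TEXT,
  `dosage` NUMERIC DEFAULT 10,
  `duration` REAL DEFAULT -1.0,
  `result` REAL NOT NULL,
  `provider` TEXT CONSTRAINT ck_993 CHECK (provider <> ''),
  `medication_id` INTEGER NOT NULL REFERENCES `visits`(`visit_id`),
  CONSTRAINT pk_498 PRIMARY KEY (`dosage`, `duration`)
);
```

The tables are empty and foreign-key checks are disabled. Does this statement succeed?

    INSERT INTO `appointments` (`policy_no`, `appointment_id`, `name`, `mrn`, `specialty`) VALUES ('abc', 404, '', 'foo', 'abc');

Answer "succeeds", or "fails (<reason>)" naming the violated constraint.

fails (CHECK on name)

The value '' for name violates CHECK (name <> '').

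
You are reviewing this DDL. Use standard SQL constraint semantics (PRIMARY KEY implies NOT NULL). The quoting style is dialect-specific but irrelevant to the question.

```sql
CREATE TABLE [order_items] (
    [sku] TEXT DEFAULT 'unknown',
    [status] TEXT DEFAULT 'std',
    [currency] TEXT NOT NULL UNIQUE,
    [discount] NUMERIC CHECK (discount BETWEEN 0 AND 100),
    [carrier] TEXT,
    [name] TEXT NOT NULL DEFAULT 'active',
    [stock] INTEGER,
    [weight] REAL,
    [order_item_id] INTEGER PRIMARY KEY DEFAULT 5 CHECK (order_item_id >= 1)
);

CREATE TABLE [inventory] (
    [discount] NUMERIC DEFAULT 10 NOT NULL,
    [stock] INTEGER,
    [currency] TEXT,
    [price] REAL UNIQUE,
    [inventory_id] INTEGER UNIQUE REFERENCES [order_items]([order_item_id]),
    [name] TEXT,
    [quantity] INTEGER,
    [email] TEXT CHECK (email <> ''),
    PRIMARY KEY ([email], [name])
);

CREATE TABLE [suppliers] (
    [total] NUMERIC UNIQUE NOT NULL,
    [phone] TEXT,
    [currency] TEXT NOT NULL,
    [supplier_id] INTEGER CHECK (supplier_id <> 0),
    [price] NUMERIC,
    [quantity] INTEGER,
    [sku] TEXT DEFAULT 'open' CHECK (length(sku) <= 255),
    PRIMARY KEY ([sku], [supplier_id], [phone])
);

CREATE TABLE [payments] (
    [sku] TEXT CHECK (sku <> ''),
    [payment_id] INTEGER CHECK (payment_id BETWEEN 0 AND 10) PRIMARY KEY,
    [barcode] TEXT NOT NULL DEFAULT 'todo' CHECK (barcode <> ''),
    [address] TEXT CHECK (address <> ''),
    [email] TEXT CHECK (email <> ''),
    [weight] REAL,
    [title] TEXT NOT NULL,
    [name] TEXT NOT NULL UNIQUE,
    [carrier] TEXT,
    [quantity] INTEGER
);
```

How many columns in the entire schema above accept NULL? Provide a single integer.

19

order_items: 6 nullable (sku, status, discount, carrier, stock, weight — PK (order_item_id) and explicit NOT NULL columns excluded).
inventory: 5 nullable (stock, currency, price, inventory_id, quantity — PK (email, name) and explicit NOT NULL columns excluded).
suppliers: 2 nullable (price, quantity — PK (sku, supplier_id, phone) and explicit NOT NULL columns excluded).
payments: 6 nullable (sku, address, email, weight, carrier, quantity — PK (payment_id) and explicit NOT NULL columns excluded).
Total: 6 + 5 + 2 + 6 = 19.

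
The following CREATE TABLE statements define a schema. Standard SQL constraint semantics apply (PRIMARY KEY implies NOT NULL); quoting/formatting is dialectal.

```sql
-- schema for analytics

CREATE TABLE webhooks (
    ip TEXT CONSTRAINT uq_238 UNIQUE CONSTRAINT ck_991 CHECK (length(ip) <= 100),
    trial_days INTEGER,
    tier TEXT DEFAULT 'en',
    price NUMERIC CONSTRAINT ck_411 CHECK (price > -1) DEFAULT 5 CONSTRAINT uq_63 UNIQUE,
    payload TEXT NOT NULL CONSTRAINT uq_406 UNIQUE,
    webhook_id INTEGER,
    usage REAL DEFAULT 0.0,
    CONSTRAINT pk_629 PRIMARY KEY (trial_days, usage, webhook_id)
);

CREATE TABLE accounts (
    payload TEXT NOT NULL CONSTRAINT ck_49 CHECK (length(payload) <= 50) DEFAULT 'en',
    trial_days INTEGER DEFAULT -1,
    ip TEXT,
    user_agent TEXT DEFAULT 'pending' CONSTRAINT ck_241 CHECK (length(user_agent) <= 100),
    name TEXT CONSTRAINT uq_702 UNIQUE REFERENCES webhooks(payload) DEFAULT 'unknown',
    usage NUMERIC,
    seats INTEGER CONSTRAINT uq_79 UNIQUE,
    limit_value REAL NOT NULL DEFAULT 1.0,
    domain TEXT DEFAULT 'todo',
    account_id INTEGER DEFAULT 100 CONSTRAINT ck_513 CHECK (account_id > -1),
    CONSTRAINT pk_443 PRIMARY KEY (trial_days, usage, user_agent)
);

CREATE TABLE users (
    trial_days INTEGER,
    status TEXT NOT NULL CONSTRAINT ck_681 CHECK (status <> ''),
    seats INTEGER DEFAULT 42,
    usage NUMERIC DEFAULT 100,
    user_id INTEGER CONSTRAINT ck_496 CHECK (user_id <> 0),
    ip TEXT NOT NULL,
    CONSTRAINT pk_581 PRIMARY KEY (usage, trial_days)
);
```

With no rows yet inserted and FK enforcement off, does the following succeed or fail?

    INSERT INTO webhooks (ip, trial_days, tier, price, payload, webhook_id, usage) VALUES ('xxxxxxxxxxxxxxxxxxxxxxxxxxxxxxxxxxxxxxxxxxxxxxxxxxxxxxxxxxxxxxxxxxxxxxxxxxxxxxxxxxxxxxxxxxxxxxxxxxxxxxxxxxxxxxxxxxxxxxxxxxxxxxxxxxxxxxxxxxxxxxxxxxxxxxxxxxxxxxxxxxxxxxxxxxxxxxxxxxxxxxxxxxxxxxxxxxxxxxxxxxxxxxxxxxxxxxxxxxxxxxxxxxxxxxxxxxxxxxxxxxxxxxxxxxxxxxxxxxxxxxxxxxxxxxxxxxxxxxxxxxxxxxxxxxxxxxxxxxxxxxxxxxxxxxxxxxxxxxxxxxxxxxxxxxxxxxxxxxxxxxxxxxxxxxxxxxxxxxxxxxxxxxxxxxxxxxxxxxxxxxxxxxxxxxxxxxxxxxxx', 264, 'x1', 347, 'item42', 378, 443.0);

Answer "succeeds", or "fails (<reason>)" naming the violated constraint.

The value 'xxxxxxxxxxxxxxxxxxxxxxxxxxxxxxxxxxxxxxxxxxxxxxxxxxxxxxxxxxxxxxxxxxxxxxxxxxxxxxxxxxxxxxxxxxxxxxxxxxxxxxxxxxxxxxxxxxxxxxxxxxxxxxxxxxxxxxxxxxxxxxxxxxxxxxxxxxxxxxxxxxxxxxxxxxxxxxxxxxxxxxxxxxxxxxxxxxxxxxxxxxxxxxxxxxxxxxxxxxxxxxxxxxxxxxxxxxxxxxxxxxxxxxxxxxxxxxxxxxxxxxxxxxxxxxxxxxxxxxxxxxxxxxxxxxxxxxxxxxxxxxxxxxxxxxxxxxxxxxxxxxxxxxxxxxxxxxxxxxxxxxxxxxxxxxxxxxxxxxxxxxxxxxxxxxxxxxxxxxxxxxxxxxxxxxxxxxxxxxxx' for ip violates CHECK (length(ip) <= 100).

fails (CHECK on ip)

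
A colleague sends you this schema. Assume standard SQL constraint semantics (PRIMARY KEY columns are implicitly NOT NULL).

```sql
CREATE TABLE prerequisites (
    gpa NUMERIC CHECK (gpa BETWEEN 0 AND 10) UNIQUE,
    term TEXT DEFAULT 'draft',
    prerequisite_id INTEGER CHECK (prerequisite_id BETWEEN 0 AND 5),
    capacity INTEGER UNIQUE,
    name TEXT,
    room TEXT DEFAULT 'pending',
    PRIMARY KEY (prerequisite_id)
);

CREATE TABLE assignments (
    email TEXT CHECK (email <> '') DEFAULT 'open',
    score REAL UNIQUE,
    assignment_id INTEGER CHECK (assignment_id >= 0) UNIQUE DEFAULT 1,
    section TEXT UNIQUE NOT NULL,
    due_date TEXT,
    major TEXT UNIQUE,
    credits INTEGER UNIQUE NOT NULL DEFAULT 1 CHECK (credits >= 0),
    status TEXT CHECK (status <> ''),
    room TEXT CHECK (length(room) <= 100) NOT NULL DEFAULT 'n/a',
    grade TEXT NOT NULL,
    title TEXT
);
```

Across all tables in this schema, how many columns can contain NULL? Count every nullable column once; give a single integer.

12

prerequisites: 5 nullable (gpa, term, capacity, name, room — PK (prerequisite_id) and explicit NOT NULL columns excluded).
assignments: 7 nullable (email, score, assignment_id, due_date, major, status, title — PK none and explicit NOT NULL columns excluded).
Total: 5 + 7 = 12.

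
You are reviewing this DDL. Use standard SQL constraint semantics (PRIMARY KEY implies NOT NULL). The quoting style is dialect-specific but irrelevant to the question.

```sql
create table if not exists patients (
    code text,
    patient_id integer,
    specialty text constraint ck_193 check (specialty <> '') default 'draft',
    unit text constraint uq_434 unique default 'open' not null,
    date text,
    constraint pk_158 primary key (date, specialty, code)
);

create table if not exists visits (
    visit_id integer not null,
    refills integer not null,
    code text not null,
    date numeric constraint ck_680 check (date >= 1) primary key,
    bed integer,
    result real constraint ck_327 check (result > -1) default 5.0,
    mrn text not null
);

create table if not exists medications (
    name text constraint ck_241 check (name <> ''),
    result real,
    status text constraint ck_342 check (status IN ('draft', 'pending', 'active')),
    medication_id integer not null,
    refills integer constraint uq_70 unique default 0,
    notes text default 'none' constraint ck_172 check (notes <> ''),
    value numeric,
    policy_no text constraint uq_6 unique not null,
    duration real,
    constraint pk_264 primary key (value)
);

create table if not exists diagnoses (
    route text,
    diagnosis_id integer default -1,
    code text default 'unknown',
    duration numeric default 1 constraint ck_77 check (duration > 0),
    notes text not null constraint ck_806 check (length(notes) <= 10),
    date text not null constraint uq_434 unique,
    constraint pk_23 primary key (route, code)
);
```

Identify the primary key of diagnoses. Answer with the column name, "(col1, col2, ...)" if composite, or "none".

(route, code)

A table-level PRIMARY KEY clause names 2 columns: route, code.
This is a composite key — the combination is unique, not each column individually.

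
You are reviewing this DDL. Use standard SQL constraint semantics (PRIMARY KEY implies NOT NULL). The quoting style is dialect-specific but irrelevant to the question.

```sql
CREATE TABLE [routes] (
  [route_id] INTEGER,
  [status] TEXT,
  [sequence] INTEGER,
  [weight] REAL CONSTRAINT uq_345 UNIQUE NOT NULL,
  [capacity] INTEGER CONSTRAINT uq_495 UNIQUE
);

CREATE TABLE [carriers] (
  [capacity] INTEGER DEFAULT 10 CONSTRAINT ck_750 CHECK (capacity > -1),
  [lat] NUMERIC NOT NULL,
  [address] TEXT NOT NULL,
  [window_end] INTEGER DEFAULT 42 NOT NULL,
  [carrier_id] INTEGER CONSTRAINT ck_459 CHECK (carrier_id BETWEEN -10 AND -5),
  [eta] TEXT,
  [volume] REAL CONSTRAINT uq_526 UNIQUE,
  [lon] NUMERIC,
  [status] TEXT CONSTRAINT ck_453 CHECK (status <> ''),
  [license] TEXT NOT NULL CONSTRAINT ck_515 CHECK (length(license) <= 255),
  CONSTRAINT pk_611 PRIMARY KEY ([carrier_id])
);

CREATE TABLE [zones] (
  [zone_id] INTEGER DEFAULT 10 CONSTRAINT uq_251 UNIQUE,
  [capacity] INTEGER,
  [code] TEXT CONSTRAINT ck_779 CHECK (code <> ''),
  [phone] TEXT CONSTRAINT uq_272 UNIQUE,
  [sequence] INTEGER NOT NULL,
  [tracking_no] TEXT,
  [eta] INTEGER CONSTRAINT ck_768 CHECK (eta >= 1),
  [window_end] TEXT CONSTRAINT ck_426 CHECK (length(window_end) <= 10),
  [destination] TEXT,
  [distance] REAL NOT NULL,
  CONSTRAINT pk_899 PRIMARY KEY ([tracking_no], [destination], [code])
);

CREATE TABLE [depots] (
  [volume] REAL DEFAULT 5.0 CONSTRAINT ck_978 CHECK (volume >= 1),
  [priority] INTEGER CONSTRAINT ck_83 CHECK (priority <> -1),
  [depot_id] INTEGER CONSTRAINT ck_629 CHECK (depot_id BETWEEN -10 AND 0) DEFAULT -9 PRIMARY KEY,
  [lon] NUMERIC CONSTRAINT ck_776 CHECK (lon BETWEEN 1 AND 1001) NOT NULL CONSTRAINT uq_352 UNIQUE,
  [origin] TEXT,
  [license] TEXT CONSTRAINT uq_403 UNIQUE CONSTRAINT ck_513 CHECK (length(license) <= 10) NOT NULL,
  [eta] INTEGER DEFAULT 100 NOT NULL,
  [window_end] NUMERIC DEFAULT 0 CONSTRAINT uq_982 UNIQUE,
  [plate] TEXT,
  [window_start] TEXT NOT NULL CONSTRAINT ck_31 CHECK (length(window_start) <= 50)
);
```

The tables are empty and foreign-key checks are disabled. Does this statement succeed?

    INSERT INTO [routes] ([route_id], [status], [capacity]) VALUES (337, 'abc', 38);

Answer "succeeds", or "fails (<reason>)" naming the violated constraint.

fails (NOT NULL on weight)

weight is omitted from the column list and has no DEFAULT, so it would receive NULL.
But weight is declared NOT NULL.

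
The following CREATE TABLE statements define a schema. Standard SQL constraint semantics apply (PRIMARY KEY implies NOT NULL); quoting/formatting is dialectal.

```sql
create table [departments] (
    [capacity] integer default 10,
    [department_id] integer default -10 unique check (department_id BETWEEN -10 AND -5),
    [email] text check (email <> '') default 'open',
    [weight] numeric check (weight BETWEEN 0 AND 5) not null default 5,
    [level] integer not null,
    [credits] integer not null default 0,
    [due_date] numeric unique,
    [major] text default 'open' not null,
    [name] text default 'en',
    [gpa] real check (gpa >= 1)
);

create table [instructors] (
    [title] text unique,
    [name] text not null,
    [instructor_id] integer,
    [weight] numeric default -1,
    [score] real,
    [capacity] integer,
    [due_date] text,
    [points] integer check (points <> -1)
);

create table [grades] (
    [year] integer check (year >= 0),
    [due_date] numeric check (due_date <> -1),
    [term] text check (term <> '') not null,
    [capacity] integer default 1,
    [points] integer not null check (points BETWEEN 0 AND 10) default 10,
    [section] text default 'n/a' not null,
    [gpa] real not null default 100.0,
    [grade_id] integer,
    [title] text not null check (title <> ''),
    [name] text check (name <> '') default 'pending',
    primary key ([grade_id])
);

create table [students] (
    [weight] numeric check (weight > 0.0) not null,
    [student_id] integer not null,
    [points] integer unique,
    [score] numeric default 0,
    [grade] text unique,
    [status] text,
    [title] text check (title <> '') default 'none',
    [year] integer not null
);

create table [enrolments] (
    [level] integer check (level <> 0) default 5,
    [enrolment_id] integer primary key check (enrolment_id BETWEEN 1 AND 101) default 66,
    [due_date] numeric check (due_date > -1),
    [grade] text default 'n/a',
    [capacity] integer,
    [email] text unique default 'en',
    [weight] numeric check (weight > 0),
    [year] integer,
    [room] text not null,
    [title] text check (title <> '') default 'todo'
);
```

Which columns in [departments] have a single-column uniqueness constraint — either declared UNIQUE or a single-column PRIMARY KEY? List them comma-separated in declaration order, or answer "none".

- capacity: no UNIQUE or single-column PK constraint.
- department_id: declared UNIQUE → unique.
- email: no UNIQUE or single-column PK constraint.
- weight: no UNIQUE or single-column PK constraint.
- level: no UNIQUE or single-column PK constraint.
- credits: no UNIQUE or single-column PK constraint.
- due_date: declared UNIQUE → unique.
- major: no UNIQUE or single-column PK constraint.
- name: no UNIQUE or single-column PK constraint.
- gpa: no UNIQUE or single-column PK constraint.

department_id, due_date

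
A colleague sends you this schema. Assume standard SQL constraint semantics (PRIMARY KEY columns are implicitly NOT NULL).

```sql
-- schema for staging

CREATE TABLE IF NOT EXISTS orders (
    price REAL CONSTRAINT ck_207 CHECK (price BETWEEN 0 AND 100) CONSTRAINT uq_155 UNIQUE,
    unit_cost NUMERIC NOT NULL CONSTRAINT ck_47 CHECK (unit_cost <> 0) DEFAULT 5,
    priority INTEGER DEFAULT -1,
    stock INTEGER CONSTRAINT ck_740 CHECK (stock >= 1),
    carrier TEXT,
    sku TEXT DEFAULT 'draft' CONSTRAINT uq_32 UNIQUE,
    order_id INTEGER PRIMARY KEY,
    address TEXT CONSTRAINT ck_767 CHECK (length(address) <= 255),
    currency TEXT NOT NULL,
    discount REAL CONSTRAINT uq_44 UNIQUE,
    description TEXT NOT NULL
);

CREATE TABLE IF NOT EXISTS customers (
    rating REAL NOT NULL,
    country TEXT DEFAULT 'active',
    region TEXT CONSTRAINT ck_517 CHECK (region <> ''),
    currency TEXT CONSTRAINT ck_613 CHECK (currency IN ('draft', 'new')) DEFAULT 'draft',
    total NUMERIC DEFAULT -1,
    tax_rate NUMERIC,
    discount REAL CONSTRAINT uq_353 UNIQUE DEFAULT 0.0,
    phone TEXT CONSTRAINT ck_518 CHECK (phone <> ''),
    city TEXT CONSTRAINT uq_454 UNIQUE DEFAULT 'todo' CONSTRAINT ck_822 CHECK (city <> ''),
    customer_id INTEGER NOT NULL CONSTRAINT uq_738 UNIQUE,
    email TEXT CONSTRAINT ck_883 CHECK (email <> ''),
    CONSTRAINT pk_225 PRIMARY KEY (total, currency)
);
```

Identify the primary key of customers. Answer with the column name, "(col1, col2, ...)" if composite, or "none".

A table-level PRIMARY KEY clause names 2 columns: total, currency.
This is a composite key — the combination is unique, not each column individually.

(total, currency)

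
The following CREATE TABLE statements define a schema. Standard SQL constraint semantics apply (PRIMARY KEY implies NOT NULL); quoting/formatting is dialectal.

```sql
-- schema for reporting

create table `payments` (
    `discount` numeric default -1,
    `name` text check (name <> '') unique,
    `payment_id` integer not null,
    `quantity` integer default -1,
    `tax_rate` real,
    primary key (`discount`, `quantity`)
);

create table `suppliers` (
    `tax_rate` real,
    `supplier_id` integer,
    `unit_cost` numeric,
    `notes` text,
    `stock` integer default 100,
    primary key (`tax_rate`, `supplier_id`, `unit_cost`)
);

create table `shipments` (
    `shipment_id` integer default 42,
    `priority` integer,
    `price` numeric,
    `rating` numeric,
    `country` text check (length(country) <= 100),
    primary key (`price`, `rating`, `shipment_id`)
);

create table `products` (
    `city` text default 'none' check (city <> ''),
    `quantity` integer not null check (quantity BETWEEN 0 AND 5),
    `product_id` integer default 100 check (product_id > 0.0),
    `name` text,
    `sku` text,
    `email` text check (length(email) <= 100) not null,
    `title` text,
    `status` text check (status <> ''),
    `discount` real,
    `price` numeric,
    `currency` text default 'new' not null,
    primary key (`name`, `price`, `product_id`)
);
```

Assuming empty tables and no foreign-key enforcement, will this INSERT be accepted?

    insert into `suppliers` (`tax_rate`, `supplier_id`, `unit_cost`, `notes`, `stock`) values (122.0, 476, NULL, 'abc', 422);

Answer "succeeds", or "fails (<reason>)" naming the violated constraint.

fails (NOT NULL on unit_cost)

unit_cost is explicitly set to NULL, but unit_cost is part of the PRIMARY KEY (implied NOT NULL).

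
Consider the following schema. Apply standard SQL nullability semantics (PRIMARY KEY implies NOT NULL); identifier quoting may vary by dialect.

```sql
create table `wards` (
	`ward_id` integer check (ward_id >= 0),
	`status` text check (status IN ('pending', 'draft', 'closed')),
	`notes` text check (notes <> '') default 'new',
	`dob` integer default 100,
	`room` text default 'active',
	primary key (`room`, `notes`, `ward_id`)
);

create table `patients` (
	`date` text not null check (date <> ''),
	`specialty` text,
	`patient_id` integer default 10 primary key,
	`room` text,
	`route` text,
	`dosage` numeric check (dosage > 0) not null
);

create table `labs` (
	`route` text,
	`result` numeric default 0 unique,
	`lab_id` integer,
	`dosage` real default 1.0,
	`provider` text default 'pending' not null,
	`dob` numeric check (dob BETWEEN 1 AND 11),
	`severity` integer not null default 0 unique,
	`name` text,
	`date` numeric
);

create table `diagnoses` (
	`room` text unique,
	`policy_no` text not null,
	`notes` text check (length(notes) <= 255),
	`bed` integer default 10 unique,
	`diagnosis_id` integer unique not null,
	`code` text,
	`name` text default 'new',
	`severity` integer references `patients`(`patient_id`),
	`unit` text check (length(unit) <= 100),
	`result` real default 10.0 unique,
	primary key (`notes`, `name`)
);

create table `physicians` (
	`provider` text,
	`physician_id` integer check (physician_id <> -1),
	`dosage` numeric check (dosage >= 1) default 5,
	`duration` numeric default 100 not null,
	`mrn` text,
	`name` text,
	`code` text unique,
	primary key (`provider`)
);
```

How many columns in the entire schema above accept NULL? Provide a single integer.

wards: 2 nullable (status, dob — PK (room, notes, ward_id) and explicit NOT NULL columns excluded).
patients: 3 nullable (specialty, room, route — PK (patient_id) and explicit NOT NULL columns excluded).
labs: 7 nullable (route, result, lab_id, dosage, dob, name, date — PK none and explicit NOT NULL columns excluded).
diagnoses: 6 nullable (room, bed, code, severity, unit, result — PK (notes, name) and explicit NOT NULL columns excluded).
physicians: 5 nullable (physician_id, dosage, mrn, name, code — PK (provider) and explicit NOT NULL columns excluded).
Total: 2 + 3 + 7 + 6 + 5 = 23.

23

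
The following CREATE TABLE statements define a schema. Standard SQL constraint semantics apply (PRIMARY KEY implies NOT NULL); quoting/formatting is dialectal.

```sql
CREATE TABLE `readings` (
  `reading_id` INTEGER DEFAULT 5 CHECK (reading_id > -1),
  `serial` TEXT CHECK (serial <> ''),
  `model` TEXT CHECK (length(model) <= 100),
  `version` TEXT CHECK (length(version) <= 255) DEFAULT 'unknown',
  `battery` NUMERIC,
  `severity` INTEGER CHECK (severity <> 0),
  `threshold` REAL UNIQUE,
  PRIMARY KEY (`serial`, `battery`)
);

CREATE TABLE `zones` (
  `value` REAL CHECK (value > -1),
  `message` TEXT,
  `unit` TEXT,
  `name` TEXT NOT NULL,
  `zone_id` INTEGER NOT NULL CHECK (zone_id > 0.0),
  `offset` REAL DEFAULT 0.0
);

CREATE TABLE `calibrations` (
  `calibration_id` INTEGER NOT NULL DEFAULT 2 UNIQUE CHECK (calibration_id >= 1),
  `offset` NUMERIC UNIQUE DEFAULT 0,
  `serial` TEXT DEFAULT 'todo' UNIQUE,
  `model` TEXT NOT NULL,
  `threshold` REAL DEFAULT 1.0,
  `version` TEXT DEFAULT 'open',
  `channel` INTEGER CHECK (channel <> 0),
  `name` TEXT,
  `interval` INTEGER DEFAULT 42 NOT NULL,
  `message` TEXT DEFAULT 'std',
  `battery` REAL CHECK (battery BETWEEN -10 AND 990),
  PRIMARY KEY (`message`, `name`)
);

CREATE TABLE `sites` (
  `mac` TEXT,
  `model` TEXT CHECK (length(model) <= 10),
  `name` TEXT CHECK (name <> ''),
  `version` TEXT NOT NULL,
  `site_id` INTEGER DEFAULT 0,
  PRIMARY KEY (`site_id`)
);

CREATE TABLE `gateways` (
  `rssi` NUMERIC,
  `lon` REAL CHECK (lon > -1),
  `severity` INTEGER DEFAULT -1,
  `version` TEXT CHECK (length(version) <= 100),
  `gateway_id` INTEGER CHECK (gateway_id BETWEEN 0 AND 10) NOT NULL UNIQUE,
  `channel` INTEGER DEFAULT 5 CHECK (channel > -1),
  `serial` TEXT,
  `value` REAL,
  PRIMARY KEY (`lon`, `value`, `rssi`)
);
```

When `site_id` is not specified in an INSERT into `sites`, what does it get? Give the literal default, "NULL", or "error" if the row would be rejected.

site_id has an explicit DEFAULT 0.
When the column is omitted from an INSERT, that default is used.

0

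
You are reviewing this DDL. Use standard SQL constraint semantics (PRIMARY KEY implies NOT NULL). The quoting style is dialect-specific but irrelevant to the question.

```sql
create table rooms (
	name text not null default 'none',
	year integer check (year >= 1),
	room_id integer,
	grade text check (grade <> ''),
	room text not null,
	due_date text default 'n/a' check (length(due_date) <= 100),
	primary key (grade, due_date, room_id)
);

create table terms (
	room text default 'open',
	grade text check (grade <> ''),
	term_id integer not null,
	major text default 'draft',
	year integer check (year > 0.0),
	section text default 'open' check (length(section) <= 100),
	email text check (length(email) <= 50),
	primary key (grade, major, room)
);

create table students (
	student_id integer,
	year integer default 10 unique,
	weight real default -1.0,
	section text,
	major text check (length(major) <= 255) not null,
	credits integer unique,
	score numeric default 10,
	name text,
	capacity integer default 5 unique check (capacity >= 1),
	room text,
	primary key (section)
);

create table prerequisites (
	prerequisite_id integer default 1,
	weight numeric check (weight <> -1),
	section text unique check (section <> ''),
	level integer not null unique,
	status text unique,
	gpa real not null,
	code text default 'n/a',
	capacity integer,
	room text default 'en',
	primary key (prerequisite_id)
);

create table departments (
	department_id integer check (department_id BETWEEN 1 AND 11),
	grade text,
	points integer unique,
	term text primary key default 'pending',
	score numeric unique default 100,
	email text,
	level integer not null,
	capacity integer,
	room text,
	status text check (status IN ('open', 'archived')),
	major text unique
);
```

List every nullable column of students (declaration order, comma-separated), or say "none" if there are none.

- student_id: no NOT NULL constraint applies → nullable.
- year: UNIQUE does not imply NOT NULL → nullable.
- weight: DEFAULT only fills an omitted column; an explicit NULL is still allowed → nullable.
- section: part of the PRIMARY KEY, which implies NOT NULL → not nullable.
- major: declared NOT NULL → not nullable.
- credits: UNIQUE does not imply NOT NULL → nullable.
- score: DEFAULT only fills an omitted column; an explicit NULL is still allowed → nullable.
- name: no NOT NULL constraint applies → nullable.
- capacity: CHECK does not forbid NULL (a CHECK constraint passes when its expression is NULL) → nullable.
- room: no NOT NULL constraint applies → nullable.

student_id, year, weight, credits, score, name, capacity, room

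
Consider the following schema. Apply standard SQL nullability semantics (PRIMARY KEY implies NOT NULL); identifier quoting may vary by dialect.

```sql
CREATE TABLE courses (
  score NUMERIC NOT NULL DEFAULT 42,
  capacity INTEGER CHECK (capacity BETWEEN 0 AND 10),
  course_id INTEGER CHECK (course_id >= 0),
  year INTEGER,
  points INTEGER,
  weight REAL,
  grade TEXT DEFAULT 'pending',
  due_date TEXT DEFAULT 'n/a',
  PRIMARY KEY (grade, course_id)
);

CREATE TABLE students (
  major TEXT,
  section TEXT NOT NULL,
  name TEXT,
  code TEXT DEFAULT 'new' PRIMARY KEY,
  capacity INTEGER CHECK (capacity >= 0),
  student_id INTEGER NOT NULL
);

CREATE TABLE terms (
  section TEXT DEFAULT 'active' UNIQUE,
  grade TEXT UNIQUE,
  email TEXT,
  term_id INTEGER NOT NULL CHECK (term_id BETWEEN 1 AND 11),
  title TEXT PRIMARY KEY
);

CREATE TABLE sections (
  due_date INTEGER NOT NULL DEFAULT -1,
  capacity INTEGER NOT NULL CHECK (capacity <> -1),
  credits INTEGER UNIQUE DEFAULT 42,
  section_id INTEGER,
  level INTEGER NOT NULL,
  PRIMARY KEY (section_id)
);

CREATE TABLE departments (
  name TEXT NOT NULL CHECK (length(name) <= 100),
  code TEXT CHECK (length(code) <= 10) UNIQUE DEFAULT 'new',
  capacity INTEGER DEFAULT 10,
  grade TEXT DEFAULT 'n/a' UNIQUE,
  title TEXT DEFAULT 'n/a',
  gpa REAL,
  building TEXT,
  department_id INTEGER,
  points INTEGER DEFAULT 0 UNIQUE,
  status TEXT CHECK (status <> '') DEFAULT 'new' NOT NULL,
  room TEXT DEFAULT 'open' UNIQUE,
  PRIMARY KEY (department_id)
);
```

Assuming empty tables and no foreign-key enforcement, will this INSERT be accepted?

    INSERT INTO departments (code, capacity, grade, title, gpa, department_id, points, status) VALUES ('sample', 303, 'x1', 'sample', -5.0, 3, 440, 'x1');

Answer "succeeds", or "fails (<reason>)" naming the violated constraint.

name is omitted from the column list and has no DEFAULT, so it would receive NULL.
But name is declared NOT NULL.

fails (NOT NULL on name)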